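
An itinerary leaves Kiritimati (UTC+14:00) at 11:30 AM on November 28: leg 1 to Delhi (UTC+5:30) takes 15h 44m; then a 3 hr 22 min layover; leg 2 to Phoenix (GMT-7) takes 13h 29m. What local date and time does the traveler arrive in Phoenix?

Convert departure to UTC: 11:30 AM − 14:00 = 9:30 PM UTC on Nov 27.
Add 15 hours and 44 minutes leg 1 → 1:14 PM UTC (Nov 28).
Add 3 hours and 22 minutes layover in Delhi → 4:36 PM UTC.
Add 13 hours and 29 minutes leg 2 → 6:05 AM UTC (Nov 29).
Phoenix is UTC−7:00, so local arrival = 6:05 AM − 7:00 = 11:05 PM on Nov 28.

11:05 PM on Nov 28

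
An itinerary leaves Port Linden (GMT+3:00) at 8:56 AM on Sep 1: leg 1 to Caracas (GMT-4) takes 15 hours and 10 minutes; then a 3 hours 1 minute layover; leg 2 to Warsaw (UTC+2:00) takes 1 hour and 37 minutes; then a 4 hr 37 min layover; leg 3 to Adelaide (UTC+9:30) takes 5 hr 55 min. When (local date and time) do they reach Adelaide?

9:46 PM on September 2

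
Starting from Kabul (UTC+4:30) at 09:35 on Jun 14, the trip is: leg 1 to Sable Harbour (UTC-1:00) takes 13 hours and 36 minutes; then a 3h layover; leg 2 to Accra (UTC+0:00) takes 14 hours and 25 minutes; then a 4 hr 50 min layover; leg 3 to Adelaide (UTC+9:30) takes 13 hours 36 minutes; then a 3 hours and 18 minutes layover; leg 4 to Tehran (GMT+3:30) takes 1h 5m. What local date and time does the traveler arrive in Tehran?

14:25 on June 16

Convert departure to UTC: 09:35 − 4:30 = 05:05 UTC on Jun 14.
Add 13 hours and 36 minutes leg 1 → 18:41 UTC.
Add 3 hours layover in Sable Harbour → 21:41 UTC.
Add 14 hours and 25 minutes leg 2 → 12:06 UTC (Jun 15).
Add 4 hours and 50 minutes layover in Accra → 16:56 UTC.
Add 13 hours and 36 minutes leg 3 → 06:32 UTC (Jun 16).
Add 3 hours 18 minutes layover in Adelaide → 09:50 UTC.
Add 1 hour and 5 minutes leg 4 → 10:55 UTC.
Tehran is UTC+3:30, so local arrival = 10:55 + 3:30 = 14:25 on Jun 16.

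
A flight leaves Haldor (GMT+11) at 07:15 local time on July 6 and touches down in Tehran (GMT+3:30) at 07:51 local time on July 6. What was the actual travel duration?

Departure in UTC: 07:15 − 11:00 = 20:15 on Jul 5.
Arrival in UTC: 07:51 − 3:30 = 04:21 on Jul 6.
Elapsed = 04:21 − 20:15 (+1 day) = 8 hours 6 minutes.

8 hours 6 minutes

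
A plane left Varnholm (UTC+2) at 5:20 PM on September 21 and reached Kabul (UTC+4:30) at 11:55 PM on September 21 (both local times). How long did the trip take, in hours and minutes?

4 hours 5 minutes

Departure in UTC: 5:20 PM − 2:00 = 3:20 PM on Sep 21.
Arrival in UTC: 11:55 PM − 4:30 = 7:25 PM on Sep 21.
Elapsed = 7:25 PM − 3:20 PM = 4 hours 5 minutes.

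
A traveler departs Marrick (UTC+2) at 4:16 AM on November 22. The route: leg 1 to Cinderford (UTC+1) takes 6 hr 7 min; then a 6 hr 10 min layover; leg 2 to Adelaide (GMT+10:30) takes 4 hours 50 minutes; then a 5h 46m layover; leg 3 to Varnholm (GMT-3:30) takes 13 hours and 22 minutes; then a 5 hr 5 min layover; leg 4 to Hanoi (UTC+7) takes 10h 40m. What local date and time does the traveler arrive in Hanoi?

1:16 PM on Nov 24

Convert departure to UTC: 4:16 AM − 2:00 = 2:16 AM UTC on Nov 22.
Add 6 hours and 7 minutes leg 1 → 8:23 AM UTC.
Add 6 hours and 10 minutes layover in Cinderford → 2:33 PM UTC.
Add 4 hours 50 minutes leg 2 → 7:23 PM UTC.
Add 5 hours 46 minutes layover in Adelaide → 1:09 AM UTC (Nov 23).
Add 13 hours and 22 minutes leg 3 → 2:31 PM UTC.
Add 5 hours 5 minutes layover in Varnholm → 7:36 PM UTC.
Add 10 hours and 40 minutes leg 4 → 6:16 AM UTC (Nov 24).
Hanoi is UTC+7:00, so local arrival = 6:16 AM + 7:00 = 1:16 PM on Nov 24.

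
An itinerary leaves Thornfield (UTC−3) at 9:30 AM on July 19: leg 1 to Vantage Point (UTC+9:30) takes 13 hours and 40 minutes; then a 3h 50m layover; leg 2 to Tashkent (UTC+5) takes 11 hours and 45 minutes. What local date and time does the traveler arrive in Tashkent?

10:45 PM on July 20

Convert departure to UTC: 9:30 AM + 3:00 = 12:30 PM UTC on Jul 19.
Add 13 hours 40 minutes leg 1 → 2:10 AM UTC (Jul 20).
Add 3 hours 50 minutes layover in Vantage Point → 6:00 AM UTC.
Add 11 hours and 45 minutes leg 2 → 5:45 PM UTC.
Tashkent is UTC+5:00, so local arrival = 5:45 PM + 5:00 = 10:45 PM on Jul 20.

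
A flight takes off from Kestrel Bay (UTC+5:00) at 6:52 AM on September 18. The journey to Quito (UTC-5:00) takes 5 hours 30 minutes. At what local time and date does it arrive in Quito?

2:22 AM on September 18

Quito is 10:00 behind Kestrel Bay.
After 5 hours and 30 minutes it is 12:22 PM in Kestrel Bay.
Shift by the zone difference: 12:22 PM − 10:00 = 2:22 AM on Sep 18 in Quito.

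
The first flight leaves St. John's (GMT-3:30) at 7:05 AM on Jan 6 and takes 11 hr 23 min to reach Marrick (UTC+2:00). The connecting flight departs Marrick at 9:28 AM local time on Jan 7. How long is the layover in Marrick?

9 hours 30 minutes

Convert departure to UTC: 7:05 AM + 3:30 = 10:35 AM UTC on Jan 6.
Add 11 hours and 23 minutes flight time → 9:58 PM UTC.
Marrick is UTC+2:00, so local arrival = 9:58 PM + 2:00 = 11:58 PM on Jan 6.
Layover = 9:28 AM − 11:58 PM (+1 day) = 9 hours 30 minutes.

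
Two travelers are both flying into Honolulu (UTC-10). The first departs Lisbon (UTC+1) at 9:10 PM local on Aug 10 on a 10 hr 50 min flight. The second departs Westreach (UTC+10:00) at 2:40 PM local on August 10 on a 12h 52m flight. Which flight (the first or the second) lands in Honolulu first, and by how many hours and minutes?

Flight 1 in UTC: 9:10 PM − 1:00 = 8:10 PM on Aug 10.
+10 hours and 50 minutes → arrive 7:00 AM UTC on Aug 11.
Flight 2 in UTC: 2:40 PM − 10:00 = 4:40 AM on Aug 10.
+12 hours and 52 minutes → arrive 5:32 PM UTC on Aug 10.
Flight 2 lands earlier by 13 hours 28 minutes.

the second, by 13 hours 28 minutes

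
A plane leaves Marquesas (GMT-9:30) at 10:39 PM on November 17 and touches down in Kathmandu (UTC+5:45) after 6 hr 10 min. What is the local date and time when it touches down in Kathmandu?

Convert departure to UTC: 10:39 PM + 9:30 = 8:09 AM UTC on Nov 18.
Add 6 hours 10 minutes travel time → 2:19 PM UTC.
Kathmandu is UTC+5:45, so local arrival = 2:19 PM + 5:45 = 8:04 PM on Nov 18.

8:04 PM on Nov 18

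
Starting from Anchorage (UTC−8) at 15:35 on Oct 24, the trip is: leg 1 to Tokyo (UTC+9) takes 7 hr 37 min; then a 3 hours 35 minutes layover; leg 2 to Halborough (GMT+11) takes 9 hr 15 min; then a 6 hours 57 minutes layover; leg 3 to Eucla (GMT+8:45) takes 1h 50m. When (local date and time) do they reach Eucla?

13:34 on October 26

Convert departure to UTC: 15:35 + 8:00 = 23:35 UTC on Oct 24.
Add 7 hours and 37 minutes leg 1 → 07:12 UTC (Oct 25).
Add 3 hours 35 minutes layover in Tokyo → 10:47 UTC.
Add 9 hours and 15 minutes leg 2 → 20:02 UTC.
Add 6 hours and 57 minutes layover in Halborough → 02:59 UTC (Oct 26).
Add 1 hour and 50 minutes leg 3 → 04:49 UTC.
Eucla is UTC+8:45, so local arrival = 04:49 + 8:45 = 13:34 on Oct 26.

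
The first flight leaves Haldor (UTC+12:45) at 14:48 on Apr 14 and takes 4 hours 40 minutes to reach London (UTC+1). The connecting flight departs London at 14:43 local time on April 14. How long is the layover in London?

Convert departure to UTC: 14:48 − 12:45 = 02:03 UTC on Apr 14.
Add 4 hours 40 minutes flight time → 06:43 UTC.
London is UTC+1:00, so local arrival = 06:43 + 1:00 = 07:43 on Apr 14.
Layover = 14:43 − 07:43 = 7 hours.

7 hours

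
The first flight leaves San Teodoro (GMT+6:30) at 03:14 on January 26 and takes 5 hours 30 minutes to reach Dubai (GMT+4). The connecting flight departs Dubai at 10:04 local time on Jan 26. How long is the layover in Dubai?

Convert departure to UTC: 03:14 − 6:30 = 20:44 UTC on Jan 25.
Add 5 hours and 30 minutes flight time → 02:14 UTC (Jan 26).
Dubai is UTC+4:00, so local arrival = 02:14 + 4:00 = 06:14 on Jan 26.
Layover = 10:04 − 06:14 = 3 hours 50 minutes.

3 hours 50 minutes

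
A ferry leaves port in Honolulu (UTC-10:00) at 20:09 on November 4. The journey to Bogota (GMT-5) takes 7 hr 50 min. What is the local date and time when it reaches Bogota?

08:59 on Nov 5

Convert departure to UTC: 20:09 + 10:00 = 06:09 UTC on Nov 5.
Add 7 hours 50 minutes travel time → 13:59 UTC.
Bogota is UTC−5:00, so local arrival = 13:59 − 5:00 = 08:59 on Nov 5.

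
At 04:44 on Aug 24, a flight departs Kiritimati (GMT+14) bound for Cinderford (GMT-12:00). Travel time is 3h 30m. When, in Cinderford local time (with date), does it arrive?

06:14 on August 23

Convert departure to UTC: 04:44 − 14:00 = 14:44 UTC on Aug 23.
Add 3 hours 30 minutes travel time → 18:14 UTC.
Cinderford is UTC−12:00, so local arrival = 18:14 − 12:00 = 06:14 on Aug 23.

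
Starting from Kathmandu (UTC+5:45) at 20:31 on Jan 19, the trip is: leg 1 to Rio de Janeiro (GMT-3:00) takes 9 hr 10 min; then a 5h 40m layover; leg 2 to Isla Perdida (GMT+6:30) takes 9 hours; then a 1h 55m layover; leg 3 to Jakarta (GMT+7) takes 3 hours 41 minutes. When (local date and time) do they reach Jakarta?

Convert departure to UTC: 20:31 − 5:45 = 14:46 UTC on Jan 19.
Add 9 hours 10 minutes leg 1 → 23:56 UTC.
Add 5 hours and 40 minutes layover in Rio de Janeiro → 05:36 UTC (Jan 20).
Add 9 hours leg 2 → 14:36 UTC.
Add 1 hour 55 minutes layover in Isla Perdida → 16:31 UTC.
Add 3 hours and 41 minutes leg 3 → 20:12 UTC.
Jakarta is UTC+7:00, so local arrival = 20:12 + 7:00 = 03:12 on Jan 21.

03:12 on Jan 21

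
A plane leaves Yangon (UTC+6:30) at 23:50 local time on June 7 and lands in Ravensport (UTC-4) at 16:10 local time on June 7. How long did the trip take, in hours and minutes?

Ravensport is 10:30 behind Yangon.
Clock-face elapsed time (ignoring zones) is −7 hours 40 minutes.
Actual elapsed = −7 hours 40 minutes + 10:30 = 2 hours 50 minutes.

2 hours 50 minutes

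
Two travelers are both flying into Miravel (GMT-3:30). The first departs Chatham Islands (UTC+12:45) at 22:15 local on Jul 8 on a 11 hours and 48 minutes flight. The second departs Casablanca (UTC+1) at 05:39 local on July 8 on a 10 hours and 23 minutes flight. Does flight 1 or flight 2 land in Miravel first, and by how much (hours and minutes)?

the second, by 6 hours 16 minutes

Flight 1 in UTC: 22:15 − 12:45 = 09:30 on Jul 8.
+11 hours and 48 minutes → arrive 21:18 UTC on Jul 8.
Flight 2 in UTC: 05:39 − 1:00 = 04:39 on Jul 8.
+10 hours 23 minutes → arrive 15:02 UTC on Jul 8.
Flight 2 lands earlier by 6 hours 16 minutes.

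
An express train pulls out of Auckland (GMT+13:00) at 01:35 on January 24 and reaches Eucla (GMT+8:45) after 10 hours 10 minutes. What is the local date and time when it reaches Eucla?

07:30 on January 24

Convert departure to UTC: 01:35 − 13:00 = 12:35 UTC on Jan 23.
Add 10 hours 10 minutes travel time → 22:45 UTC.
Eucla is UTC+8:45, so local arrival = 22:45 + 8:45 = 07:30 on Jan 24.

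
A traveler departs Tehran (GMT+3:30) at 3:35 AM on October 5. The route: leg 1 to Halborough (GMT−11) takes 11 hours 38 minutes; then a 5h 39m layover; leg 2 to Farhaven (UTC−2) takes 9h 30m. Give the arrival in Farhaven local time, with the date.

12:52 AM on October 6

Convert departure to UTC: 3:35 AM − 3:30 = 12:05 AM UTC on Oct 5.
Add 11 hours 38 minutes leg 1 → 11:43 AM UTC.
Add 5 hours 39 minutes layover in Halborough → 5:22 PM UTC.
Add 9 hours 30 minutes leg 2 → 2:52 AM UTC (Oct 6).
Farhaven is UTC−2:00, so local arrival = 2:52 AM − 2:00 = 12:52 AM on Oct 6.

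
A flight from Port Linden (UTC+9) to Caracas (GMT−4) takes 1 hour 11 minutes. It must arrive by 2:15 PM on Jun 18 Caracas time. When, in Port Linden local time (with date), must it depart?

2:04 AM on June 19

Target arrival in UTC: 2:15 PM + 4:00 = 6:15 PM on Jun 18.
Subtract 1 hour 11 minutes → departure 5:04 PM UTC on Jun 18.
Port Linden is UTC+9:00: 5:04 PM + 9:00 = 2:04 AM on Jun 19.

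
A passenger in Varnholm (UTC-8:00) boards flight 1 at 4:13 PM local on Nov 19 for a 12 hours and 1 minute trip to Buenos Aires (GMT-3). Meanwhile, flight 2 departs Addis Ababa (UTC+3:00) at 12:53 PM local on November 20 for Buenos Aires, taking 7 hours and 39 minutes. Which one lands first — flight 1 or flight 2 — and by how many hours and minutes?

the first, by 5 hours 18 minutes

Flight 1 in UTC: 4:13 PM + 8:00 = 12:13 AM on Nov 20.
+12 hours 1 minute → arrive 12:14 PM UTC on Nov 20.
Flight 2 in UTC: 12:53 PM − 3:00 = 9:53 AM on Nov 20.
+7 hours and 39 minutes → arrive 5:32 PM UTC on Nov 20.
Flight 1 lands earlier by 5 hours 18 minutes.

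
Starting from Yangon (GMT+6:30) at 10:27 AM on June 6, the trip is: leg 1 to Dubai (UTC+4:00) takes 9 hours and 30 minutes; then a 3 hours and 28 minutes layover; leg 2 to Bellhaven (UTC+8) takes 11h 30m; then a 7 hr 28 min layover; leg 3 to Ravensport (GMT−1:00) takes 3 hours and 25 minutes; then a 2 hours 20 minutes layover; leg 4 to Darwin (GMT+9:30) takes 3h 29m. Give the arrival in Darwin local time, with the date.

6:37 AM on Jun 8

Convert departure to UTC: 10:27 AM − 6:30 = 3:57 AM UTC on Jun 6.
Add 9 hours 30 minutes leg 1 → 1:27 PM UTC.
Add 3 hours 28 minutes layover in Dubai → 4:55 PM UTC.
Add 11 hours and 30 minutes leg 2 → 4:25 AM UTC (Jun 7).
Add 7 hours 28 minutes layover in Bellhaven → 11:53 AM UTC.
Add 3 hours 25 minutes leg 3 → 3:18 PM UTC.
Add 2 hours and 20 minutes layover in Ravensport → 5:38 PM UTC.
Add 3 hours and 29 minutes leg 4 → 9:07 PM UTC.
Darwin is UTC+9:30, so local arrival = 9:07 PM + 9:30 = 6:37 AM on Jun 8.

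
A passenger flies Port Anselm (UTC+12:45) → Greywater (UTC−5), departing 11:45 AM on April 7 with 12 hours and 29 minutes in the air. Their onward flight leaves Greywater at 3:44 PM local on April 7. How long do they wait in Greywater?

Convert departure to UTC: 11:45 AM − 12:45 = 11:00 PM UTC on Apr 6.
Add 12 hours 29 minutes flight time → 11:29 AM UTC (Apr 7).
Greywater is UTC−5:00, so local arrival = 11:29 AM − 5:00 = 6:29 AM on Apr 7.
Layover = 3:44 PM − 6:29 AM = 9 hours 15 minutes.

9 hours 15 minutes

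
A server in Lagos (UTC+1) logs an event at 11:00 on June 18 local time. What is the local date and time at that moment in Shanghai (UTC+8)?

Shanghai is 7:00 ahead of Lagos.
Shift by the zone difference: 11:00 + 7:00 = 18:00 on Jun 18 in Shanghai.

18:00 on June 18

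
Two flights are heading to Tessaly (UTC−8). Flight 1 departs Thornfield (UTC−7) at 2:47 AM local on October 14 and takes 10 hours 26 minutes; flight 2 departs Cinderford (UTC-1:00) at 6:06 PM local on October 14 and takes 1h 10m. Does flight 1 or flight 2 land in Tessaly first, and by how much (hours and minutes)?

the first, by 3 minutes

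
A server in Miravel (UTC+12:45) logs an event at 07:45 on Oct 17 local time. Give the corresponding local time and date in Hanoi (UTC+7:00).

02:00 on October 17

Hanoi is 5:45 behind Miravel.
Shift by the zone difference: 07:45 − 5:45 = 02:00 on Oct 17 in Hanoi.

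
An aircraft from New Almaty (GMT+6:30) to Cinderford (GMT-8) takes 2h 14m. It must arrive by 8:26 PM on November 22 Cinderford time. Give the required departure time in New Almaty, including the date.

8:42 AM on November 23

Target arrival in UTC: 8:26 PM + 8:00 = 4:26 AM on Nov 23.
Subtract 2 hours and 14 minutes → departure 2:12 AM UTC on Nov 23.
New Almaty is UTC+6:30: 2:12 AM + 6:30 = 8:42 AM on Nov 23.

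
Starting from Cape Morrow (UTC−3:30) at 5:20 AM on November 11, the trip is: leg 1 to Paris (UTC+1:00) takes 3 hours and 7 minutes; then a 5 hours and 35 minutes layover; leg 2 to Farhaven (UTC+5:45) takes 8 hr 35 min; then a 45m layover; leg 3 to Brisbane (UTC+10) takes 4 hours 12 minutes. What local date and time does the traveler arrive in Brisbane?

Convert departure to UTC: 5:20 AM + 3:30 = 8:50 AM UTC on Nov 11.
Add 3 hours and 7 minutes leg 1 → 11:57 AM UTC.
Add 5 hours 35 minutes layover in Paris → 5:32 PM UTC.
Add 8 hours 35 minutes leg 2 → 2:07 AM UTC (Nov 12).
Add 45 minutes layover in Farhaven → 2:52 AM UTC.
Add 4 hours and 12 minutes leg 3 → 7:04 AM UTC.
Brisbane is UTC+10:00, so local arrival = 7:04 AM + 10:00 = 5:04 PM on Nov 12.

5:04 PM on November 12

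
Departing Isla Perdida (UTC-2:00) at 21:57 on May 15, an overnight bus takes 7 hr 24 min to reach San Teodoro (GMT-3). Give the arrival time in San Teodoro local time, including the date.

04:21 on May 16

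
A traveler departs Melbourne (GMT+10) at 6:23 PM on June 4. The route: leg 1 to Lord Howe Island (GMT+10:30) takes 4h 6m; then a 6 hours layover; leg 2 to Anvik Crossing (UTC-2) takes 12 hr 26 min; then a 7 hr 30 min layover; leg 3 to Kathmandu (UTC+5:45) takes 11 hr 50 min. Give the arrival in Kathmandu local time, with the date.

8:00 AM on June 6

Convert departure to UTC: 6:23 PM − 10:00 = 8:23 AM UTC on Jun 4.
Add 4 hours and 6 minutes leg 1 → 12:29 PM UTC.
Add 6 hours layover in Lord Howe Island → 6:29 PM UTC.
Add 12 hours and 26 minutes leg 2 → 6:55 AM UTC (Jun 5).
Add 7 hours and 30 minutes layover in Anvik Crossing → 2:25 PM UTC.
Add 11 hours and 50 minutes leg 3 → 2:15 AM UTC (Jun 6).
Kathmandu is UTC+5:45, so local arrival = 2:15 AM + 5:45 = 8:00 AM on Jun 6.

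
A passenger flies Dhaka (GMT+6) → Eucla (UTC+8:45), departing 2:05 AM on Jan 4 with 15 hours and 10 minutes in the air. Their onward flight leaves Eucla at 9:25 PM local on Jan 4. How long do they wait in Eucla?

1 hour 25 minutes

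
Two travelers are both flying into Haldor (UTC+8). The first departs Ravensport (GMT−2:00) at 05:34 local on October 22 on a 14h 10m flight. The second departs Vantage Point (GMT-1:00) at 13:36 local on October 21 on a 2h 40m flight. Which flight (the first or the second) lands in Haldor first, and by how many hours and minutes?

the second, by 28 hours 28 minutes

Flight 1 in UTC: 05:34 + 2:00 = 07:34 on Oct 22.
+14 hours 10 minutes → arrive 21:44 UTC on Oct 22.
Flight 2 in UTC: 13:36 + 1:00 = 14:36 on Oct 21.
+2 hours and 40 minutes → arrive 17:16 UTC on Oct 21.
Flight 2 lands earlier by 28 hours 28 minutes.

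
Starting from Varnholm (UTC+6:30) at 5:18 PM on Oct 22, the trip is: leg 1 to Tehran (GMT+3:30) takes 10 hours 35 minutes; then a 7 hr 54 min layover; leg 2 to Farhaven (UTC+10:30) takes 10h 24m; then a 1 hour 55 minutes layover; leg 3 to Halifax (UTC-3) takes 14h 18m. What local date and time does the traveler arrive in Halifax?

Convert departure to UTC: 5:18 PM − 6:30 = 10:48 AM UTC on Oct 22.
Add 10 hours 35 minutes leg 1 → 9:23 PM UTC.
Add 7 hours 54 minutes layover in Tehran → 5:17 AM UTC (Oct 23).
Add 10 hours 24 minutes leg 2 → 3:41 PM UTC.
Add 1 hour and 55 minutes layover in Farhaven → 5:36 PM UTC.
Add 14 hours and 18 minutes leg 3 → 7:54 AM UTC (Oct 24).
Halifax is UTC−3:00, so local arrival = 7:54 AM − 3:00 = 4:54 AM on Oct 24.

4:54 AM on October 24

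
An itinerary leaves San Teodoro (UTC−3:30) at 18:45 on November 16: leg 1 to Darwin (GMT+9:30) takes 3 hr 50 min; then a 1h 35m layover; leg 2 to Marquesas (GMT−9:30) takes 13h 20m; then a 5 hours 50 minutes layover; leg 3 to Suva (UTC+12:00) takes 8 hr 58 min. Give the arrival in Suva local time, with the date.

Convert departure to UTC: 18:45 + 3:30 = 22:15 UTC on Nov 16.
Add 3 hours and 50 minutes leg 1 → 02:05 UTC (Nov 17).
Add 1 hour and 35 minutes layover in Darwin → 03:40 UTC.
Add 13 hours and 20 minutes leg 2 → 17:00 UTC.
Add 5 hours and 50 minutes layover in Marquesas → 22:50 UTC.
Add 8 hours 58 minutes leg 3 → 07:48 UTC (Nov 18).
Suva is UTC+12:00, so local arrival = 07:48 + 12:00 = 19:48 on Nov 18.

19:48 on November 18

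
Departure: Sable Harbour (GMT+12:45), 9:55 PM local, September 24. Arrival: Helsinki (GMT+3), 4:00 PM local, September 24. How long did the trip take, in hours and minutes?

Departure in UTC: 9:55 PM − 12:45 = 9:10 AM on Sep 24.
Arrival in UTC: 4:00 PM − 3:00 = 1:00 PM on Sep 24.
Elapsed = 1:00 PM − 9:10 AM = 3 hours 50 minutes.

3 hours 50 minutes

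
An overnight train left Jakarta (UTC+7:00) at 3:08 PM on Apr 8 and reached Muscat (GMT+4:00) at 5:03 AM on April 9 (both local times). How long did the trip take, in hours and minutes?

Departure in UTC: 3:08 PM − 7:00 = 8:08 AM on Apr 8.
Arrival in UTC: 5:03 AM − 4:00 = 1:03 AM on Apr 9.
Elapsed = 1:03 AM − 8:08 AM (+1 day) = 16 hours 55 minutes.

16 hours 55 minutes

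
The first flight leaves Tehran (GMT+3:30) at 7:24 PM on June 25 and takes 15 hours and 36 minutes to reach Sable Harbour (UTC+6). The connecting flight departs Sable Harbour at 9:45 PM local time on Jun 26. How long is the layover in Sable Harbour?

Convert departure to UTC: 7:24 PM − 3:30 = 3:54 PM UTC on Jun 25.
Add 15 hours 36 minutes flight time → 7:30 AM UTC (Jun 26).
Sable Harbour is UTC+6:00, so local arrival = 7:30 AM + 6:00 = 1:30 PM on Jun 26.
Layover = 9:45 PM − 1:30 PM = 8 hours 15 minutes.

8 hours 15 minutes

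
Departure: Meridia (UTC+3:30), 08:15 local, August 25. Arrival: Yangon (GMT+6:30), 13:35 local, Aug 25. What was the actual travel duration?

2 hours 20 minutes

Yangon is 3:00 ahead of Meridia.
Clock-face elapsed time (ignoring zones) is 5 hours 20 minutes.
Actual elapsed = 5 hours 20 minutes − 3:00 = 2 hours 20 minutes.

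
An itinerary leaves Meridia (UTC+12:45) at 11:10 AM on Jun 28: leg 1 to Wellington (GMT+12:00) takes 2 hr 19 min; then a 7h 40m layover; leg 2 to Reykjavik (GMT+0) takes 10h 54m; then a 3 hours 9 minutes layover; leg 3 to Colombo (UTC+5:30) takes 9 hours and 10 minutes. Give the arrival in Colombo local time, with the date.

1:07 PM on June 29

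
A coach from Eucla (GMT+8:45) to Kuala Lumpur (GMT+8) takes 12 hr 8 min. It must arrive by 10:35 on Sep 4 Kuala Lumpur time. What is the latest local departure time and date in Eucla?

23:12 on Sep 3

Target arrival in UTC: 10:35 − 8:00 = 02:35 on Sep 4.
Subtract 12 hours 8 minutes → departure 14:27 UTC on Sep 3.
Eucla is UTC+8:45: 14:27 + 8:45 = 23:12 on Sep 3.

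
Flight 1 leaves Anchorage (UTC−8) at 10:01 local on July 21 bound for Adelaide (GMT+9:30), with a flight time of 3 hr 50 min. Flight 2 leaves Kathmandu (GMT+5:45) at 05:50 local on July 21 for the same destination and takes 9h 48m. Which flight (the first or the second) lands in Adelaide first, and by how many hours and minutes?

Flight 1 in UTC: 10:01 + 8:00 = 18:01 on Jul 21.
+3 hours and 50 minutes → arrive 21:51 UTC on Jul 21.
Flight 2 in UTC: 05:50 − 5:45 = 00:05 on Jul 21.
+9 hours and 48 minutes → arrive 09:53 UTC on Jul 21.
Flight 2 lands earlier by 11 hours 58 minutes.

the second, by 11 hours 58 minutes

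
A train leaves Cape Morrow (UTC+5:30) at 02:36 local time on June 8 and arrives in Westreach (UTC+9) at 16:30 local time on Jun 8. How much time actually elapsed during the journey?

10 hours 24 minutes

Departure in UTC: 02:36 − 5:30 = 21:06 on Jun 7.
Arrival in UTC: 16:30 − 9:00 = 07:30 on Jun 8.
Elapsed = 07:30 − 21:06 (+1 day) = 10 hours 24 minutes.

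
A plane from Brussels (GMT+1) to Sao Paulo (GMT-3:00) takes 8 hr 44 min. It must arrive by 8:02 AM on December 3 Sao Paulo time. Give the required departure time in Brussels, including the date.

3:18 AM on December 3

Target arrival in UTC: 8:02 AM + 3:00 = 11:02 AM on Dec 3.
Subtract 8 hours and 44 minutes → departure 2:18 AM UTC on Dec 3.
Brussels is UTC+1:00: 2:18 AM + 1:00 = 3:18 AM on Dec 3.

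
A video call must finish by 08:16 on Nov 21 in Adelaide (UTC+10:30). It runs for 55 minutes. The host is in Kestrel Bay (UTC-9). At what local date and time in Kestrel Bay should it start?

Target end time in UTC: 08:16 − 10:30 = 21:46 on Nov 20.
Subtract 55 minutes → start 20:51 UTC on Nov 20.
Kestrel Bay is UTC−9:00: 20:51 − 9:00 = 11:51 on Nov 20.

11:51 on November 20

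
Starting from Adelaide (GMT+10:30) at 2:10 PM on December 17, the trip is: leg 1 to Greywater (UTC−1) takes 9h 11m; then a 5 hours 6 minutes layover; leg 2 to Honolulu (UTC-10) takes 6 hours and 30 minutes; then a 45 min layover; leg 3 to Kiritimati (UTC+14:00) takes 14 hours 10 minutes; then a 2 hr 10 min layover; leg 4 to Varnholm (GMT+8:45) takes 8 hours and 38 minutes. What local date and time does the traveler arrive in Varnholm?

Convert departure to UTC: 2:10 PM − 10:30 = 3:40 AM UTC on Dec 17.
Add 9 hours and 11 minutes leg 1 → 12:51 PM UTC.
Add 5 hours 6 minutes layover in Greywater → 5:57 PM UTC.
Add 6 hours 30 minutes leg 2 → 12:27 AM UTC (Dec 18).
Add 45 minutes layover in Honolulu → 1:12 AM UTC.
Add 14 hours and 10 minutes leg 3 → 3:22 PM UTC.
Add 2 hours and 10 minutes layover in Kiritimati → 5:32 PM UTC.
Add 8 hours 38 minutes leg 4 → 2:10 AM UTC (Dec 19).
Varnholm is UTC+8:45, so local arrival = 2:10 AM + 8:45 = 10:55 AM on Dec 19.

10:55 AM on December 19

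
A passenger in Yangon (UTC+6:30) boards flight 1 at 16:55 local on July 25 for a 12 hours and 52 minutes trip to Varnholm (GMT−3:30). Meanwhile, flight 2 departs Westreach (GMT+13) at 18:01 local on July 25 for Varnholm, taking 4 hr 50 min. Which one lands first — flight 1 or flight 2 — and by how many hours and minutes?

Flight 1 in UTC: 16:55 − 6:30 = 10:25 on Jul 25.
+12 hours and 52 minutes → arrive 23:17 UTC on Jul 25.
Flight 2 in UTC: 18:01 − 13:00 = 05:01 on Jul 25.
+4 hours 50 minutes → arrive 09:51 UTC on Jul 25.
Flight 2 lands earlier by 13 hours 26 minutes.

the second, by 13 hours 26 minutes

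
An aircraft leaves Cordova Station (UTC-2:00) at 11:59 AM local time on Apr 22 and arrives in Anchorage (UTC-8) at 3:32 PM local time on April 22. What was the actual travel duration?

Departure in UTC: 11:59 AM + 2:00 = 1:59 PM on Apr 22.
Arrival in UTC: 3:32 PM + 8:00 = 11:32 PM on Apr 22.
Elapsed = 11:32 PM − 1:59 PM = 9 hours 33 minutes.

9 hours 33 minutes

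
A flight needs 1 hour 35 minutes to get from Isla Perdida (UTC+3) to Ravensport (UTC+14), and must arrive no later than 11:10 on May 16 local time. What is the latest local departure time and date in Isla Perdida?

22:35 on May 15

Target arrival in UTC: 11:10 − 14:00 = 21:10 on May 15.
Subtract 1 hour 35 minutes → departure 19:35 UTC on May 15.
Isla Perdida is UTC+3:00: 19:35 + 3:00 = 22:35 on May 15.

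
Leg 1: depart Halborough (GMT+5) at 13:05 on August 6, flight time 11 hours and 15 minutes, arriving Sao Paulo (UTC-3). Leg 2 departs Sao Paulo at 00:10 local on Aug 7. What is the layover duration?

7 hours 50 minutes

Convert departure to UTC: 13:05 − 5:00 = 08:05 UTC on Aug 6.
Add 11 hours 15 minutes flight time → 19:20 UTC.
Sao Paulo is UTC−3:00, so local arrival = 19:20 − 3:00 = 16:20 on Aug 6.
Layover = 00:10 − 16:20 (+1 day) = 7 hours 50 minutes.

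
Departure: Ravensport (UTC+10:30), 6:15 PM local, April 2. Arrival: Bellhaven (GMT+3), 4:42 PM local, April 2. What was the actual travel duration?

Bellhaven is 7:30 behind Ravensport.
Clock-face elapsed time (ignoring zones) is −1 hour 33 minutes.
Actual elapsed = −1 hour 33 minutes + 7:30 = 5 hours 57 minutes.

5 hours 57 minutes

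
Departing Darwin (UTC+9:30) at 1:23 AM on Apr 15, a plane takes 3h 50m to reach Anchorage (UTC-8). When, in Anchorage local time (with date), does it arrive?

Convert departure to UTC: 1:23 AM − 9:30 = 3:53 PM UTC on Apr 14.
Add 3 hours and 50 minutes travel time → 7:43 PM UTC.
Anchorage is UTC−8:00, so local arrival = 7:43 PM − 8:00 = 11:43 AM on Apr 14.

11:43 AM on April 14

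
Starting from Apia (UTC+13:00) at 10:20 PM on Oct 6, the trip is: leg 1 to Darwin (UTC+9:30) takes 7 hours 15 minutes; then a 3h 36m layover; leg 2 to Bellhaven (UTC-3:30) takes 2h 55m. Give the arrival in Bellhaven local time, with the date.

7:36 PM on October 6

Convert departure to UTC: 10:20 PM − 13:00 = 9:20 AM UTC on Oct 6.
Add 7 hours and 15 minutes leg 1 → 4:35 PM UTC.
Add 3 hours 36 minutes layover in Darwin → 8:11 PM UTC.
Add 2 hours 55 minutes leg 2 → 11:06 PM UTC.
Bellhaven is UTC−3:30, so local arrival = 11:06 PM − 3:30 = 7:36 PM on Oct 6.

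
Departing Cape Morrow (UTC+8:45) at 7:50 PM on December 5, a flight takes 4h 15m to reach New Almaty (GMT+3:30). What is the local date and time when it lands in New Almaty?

6:50 PM on December 5

Convert departure to UTC: 7:50 PM − 8:45 = 11:05 AM UTC on Dec 5.
Add 4 hours and 15 minutes travel time → 3:20 PM UTC.
New Almaty is UTC+3:30, so local arrival = 3:20 PM + 3:30 = 6:50 PM on Dec 5.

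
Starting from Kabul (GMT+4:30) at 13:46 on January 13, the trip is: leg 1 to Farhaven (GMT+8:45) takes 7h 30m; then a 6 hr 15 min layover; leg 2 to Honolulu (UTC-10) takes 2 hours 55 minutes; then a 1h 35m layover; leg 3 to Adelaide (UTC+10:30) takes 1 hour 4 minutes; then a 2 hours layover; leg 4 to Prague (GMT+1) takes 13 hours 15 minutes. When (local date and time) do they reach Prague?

Convert departure to UTC: 13:46 − 4:30 = 09:16 UTC on Jan 13.
Add 7 hours and 30 minutes leg 1 → 16:46 UTC.
Add 6 hours and 15 minutes layover in Farhaven → 23:01 UTC.
Add 2 hours and 55 minutes leg 2 → 01:56 UTC (Jan 14).
Add 1 hour and 35 minutes layover in Honolulu → 03:31 UTC.
Add 1 hour and 4 minutes leg 3 → 04:35 UTC.
Add 2 hours layover in Adelaide → 06:35 UTC.
Add 13 hours 15 minutes leg 4 → 19:50 UTC.
Prague is UTC+1:00, so local arrival = 19:50 + 1:00 = 20:50 on Jan 14.

20:50 on January 14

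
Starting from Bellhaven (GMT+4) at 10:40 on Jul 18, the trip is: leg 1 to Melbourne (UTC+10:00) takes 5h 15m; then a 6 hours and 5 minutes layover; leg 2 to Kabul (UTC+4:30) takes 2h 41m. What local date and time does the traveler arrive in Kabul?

Convert departure to UTC: 10:40 − 4:00 = 06:40 UTC on Jul 18.
Add 5 hours 15 minutes leg 1 → 11:55 UTC.
Add 6 hours 5 minutes layover in Melbourne → 18:00 UTC.
Add 2 hours 41 minutes leg 2 → 20:41 UTC.
Kabul is UTC+4:30, so local arrival = 20:41 + 4:30 = 01:11 on Jul 19.

01:11 on July 19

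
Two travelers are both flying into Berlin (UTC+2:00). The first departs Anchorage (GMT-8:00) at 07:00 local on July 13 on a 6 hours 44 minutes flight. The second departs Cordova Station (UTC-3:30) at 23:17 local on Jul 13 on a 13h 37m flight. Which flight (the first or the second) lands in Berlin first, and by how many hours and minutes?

Flight 1 in UTC: 07:00 + 8:00 = 15:00 on Jul 13.
+6 hours and 44 minutes → arrive 21:44 UTC on Jul 13.
Flight 2 in UTC: 23:17 + 3:30 = 02:47 on Jul 14.
+13 hours and 37 minutes → arrive 16:24 UTC on Jul 14.
Flight 1 lands earlier by 18 hours 40 minutes.

the first, by 18 hours 40 minutes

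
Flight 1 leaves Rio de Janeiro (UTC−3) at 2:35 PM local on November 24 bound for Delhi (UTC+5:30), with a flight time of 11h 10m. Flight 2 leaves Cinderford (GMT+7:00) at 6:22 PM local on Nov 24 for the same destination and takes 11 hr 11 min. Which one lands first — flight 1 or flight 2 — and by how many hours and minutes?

the second, by 6 hours 12 minutes

Flight 1 in UTC: 2:35 PM + 3:00 = 5:35 PM on Nov 24.
+11 hours 10 minutes → arrive 4:45 AM UTC on Nov 25.
Flight 2 in UTC: 6:22 PM − 7:00 = 11:22 AM on Nov 24.
+11 hours 11 minutes → arrive 10:33 PM UTC on Nov 24.
Flight 2 lands earlier by 6 hours 12 minutes.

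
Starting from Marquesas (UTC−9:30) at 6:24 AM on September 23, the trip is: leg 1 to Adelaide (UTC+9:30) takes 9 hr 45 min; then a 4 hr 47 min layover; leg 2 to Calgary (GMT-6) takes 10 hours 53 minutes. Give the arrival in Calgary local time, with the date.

Convert departure to UTC: 6:24 AM + 9:30 = 3:54 PM UTC on Sep 23.
Add 9 hours 45 minutes leg 1 → 1:39 AM UTC (Sep 24).
Add 4 hours 47 minutes layover in Adelaide → 6:26 AM UTC.
Add 10 hours and 53 minutes leg 2 → 5:19 PM UTC.
Calgary is UTC−6:00, so local arrival = 5:19 PM − 6:00 = 11:19 AM on Sep 24.

11:19 AM on September 24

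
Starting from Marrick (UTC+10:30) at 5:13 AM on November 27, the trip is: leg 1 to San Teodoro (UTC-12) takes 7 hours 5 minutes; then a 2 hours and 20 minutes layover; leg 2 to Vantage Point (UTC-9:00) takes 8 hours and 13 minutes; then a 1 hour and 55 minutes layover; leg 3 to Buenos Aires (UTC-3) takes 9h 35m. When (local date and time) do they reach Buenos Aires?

Convert departure to UTC: 5:13 AM − 10:30 = 6:43 PM UTC on Nov 26.
Add 7 hours 5 minutes leg 1 → 1:48 AM UTC (Nov 27).
Add 2 hours 20 minutes layover in San Teodoro → 4:08 AM UTC.
Add 8 hours 13 minutes leg 2 → 12:21 PM UTC.
Add 1 hour and 55 minutes layover in Vantage Point → 2:16 PM UTC.
Add 9 hours 35 minutes leg 3 → 11:51 PM UTC.
Buenos Aires is UTC−3:00, so local arrival = 11:51 PM − 3:00 = 8:51 PM on Nov 27.

8:51 PM on November 27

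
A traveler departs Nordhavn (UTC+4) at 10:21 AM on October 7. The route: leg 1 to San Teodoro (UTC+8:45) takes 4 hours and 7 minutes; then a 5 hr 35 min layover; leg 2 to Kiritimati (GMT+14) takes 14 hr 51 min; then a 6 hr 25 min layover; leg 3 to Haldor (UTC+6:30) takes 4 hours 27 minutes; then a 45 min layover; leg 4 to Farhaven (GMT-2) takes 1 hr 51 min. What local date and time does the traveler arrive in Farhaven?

6:22 PM on October 8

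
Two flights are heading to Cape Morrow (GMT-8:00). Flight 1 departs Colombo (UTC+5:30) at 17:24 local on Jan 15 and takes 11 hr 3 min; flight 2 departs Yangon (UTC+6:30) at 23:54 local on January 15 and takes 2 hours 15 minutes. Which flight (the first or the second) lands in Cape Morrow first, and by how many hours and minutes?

Flight 1 in UTC: 17:24 − 5:30 = 11:54 on Jan 15.
+11 hours 3 minutes → arrive 22:57 UTC on Jan 15.
Flight 2 in UTC: 23:54 − 6:30 = 17:24 on Jan 15.
+2 hours 15 minutes → arrive 19:39 UTC on Jan 15.
Flight 2 lands earlier by 3 hours 18 minutes.

the second, by 3 hours 18 minutes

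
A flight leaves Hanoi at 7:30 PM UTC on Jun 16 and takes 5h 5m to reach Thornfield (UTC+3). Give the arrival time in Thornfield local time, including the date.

Departure is given in UTC: 7:30 PM on Jun 16.
Add 5 hours and 5 minutes → 12:35 AM UTC (Jun 17).
Thornfield is UTC+3:00: 12:35 AM + 3:00 = 3:35 AM on Jun 17.

3:35 AM on June 17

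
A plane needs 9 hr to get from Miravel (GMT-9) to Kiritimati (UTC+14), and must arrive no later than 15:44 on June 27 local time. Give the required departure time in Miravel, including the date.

Target arrival in UTC: 15:44 − 14:00 = 01:44 on Jun 27.
Subtract 9 hours → departure 16:44 UTC on Jun 26.
Miravel is UTC−9:00: 16:44 − 9:00 = 07:44 on Jun 26.

07:44 on June 26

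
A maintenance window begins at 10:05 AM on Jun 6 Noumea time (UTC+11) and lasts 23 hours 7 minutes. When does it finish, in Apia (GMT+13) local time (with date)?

Convert start to UTC: 10:05 AM − 11:00 = 11:05 PM UTC on Jun 5.
Add 23 hours 7 minutes duration → 10:12 PM UTC (Jun 6).
Apia is UTC+13:00, so local end time = 10:12 PM + 13:00 = 11:12 AM on Jun 7.

11:12 AM on June 7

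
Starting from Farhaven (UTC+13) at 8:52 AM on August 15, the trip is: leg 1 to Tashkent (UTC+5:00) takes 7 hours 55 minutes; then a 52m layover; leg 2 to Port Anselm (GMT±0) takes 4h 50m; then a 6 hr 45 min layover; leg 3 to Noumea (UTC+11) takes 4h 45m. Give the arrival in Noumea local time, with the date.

Convert departure to UTC: 8:52 AM − 13:00 = 7:52 PM UTC on Aug 14.
Add 7 hours and 55 minutes leg 1 → 3:47 AM UTC (Aug 15).
Add 52 minutes layover in Tashkent → 4:39 AM UTC.
Add 4 hours 50 minutes leg 2 → 9:29 AM UTC.
Add 6 hours and 45 minutes layover in Port Anselm → 4:14 PM UTC.
Add 4 hours and 45 minutes leg 3 → 8:59 PM UTC.
Noumea is UTC+11:00, so local arrival = 8:59 PM + 11:00 = 7:59 AM on Aug 16.

7:59 AM on August 16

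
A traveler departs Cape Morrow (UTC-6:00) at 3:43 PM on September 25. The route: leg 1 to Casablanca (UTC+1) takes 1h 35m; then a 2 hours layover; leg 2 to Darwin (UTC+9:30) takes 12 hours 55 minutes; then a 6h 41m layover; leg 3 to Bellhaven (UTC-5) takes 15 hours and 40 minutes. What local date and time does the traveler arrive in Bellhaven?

7:34 AM on Sep 27

Convert departure to UTC: 3:43 PM + 6:00 = 9:43 PM UTC on Sep 25.
Add 1 hour and 35 minutes leg 1 → 11:18 PM UTC.
Add 2 hours layover in Casablanca → 1:18 AM UTC (Sep 26).
Add 12 hours 55 minutes leg 2 → 2:13 PM UTC.
Add 6 hours 41 minutes layover in Darwin → 8:54 PM UTC.
Add 15 hours 40 minutes leg 3 → 12:34 PM UTC (Sep 27).
Bellhaven is UTC−5:00, so local arrival = 12:34 PM − 5:00 = 7:34 AM on Sep 27.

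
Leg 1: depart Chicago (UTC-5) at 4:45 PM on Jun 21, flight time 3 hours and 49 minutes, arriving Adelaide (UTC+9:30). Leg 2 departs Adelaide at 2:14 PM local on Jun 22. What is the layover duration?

3 hours 10 minutes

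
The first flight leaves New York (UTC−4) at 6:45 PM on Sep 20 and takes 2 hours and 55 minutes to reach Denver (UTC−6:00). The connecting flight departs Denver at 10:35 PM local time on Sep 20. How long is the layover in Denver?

Convert departure to UTC: 6:45 PM + 4:00 = 10:45 PM UTC on Sep 20.
Add 2 hours 55 minutes flight time → 1:40 AM UTC (Sep 21).
Denver is UTC−6:00, so local arrival = 1:40 AM − 6:00 = 7:40 PM on Sep 20.
Layover = 10:35 PM − 7:40 PM = 2 hours 55 minutes.

2 hours 55 minutes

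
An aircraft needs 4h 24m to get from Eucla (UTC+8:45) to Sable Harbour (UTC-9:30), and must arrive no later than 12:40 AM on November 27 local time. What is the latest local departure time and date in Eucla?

2:31 PM on November 27

Target arrival in UTC: 12:40 AM + 9:30 = 10:10 AM on Nov 27.
Subtract 4 hours and 24 minutes → departure 5:46 AM UTC on Nov 27.
Eucla is UTC+8:45: 5:46 AM + 8:45 = 2:31 PM on Nov 27.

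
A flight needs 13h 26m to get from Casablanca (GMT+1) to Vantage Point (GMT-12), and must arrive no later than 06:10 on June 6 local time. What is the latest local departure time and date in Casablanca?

05:44 on Jun 6

Target arrival in UTC: 06:10 + 12:00 = 18:10 on Jun 6.
Subtract 13 hours and 26 minutes → departure 04:44 UTC on Jun 6.
Casablanca is UTC+1:00: 04:44 + 1:00 = 05:44 on Jun 6.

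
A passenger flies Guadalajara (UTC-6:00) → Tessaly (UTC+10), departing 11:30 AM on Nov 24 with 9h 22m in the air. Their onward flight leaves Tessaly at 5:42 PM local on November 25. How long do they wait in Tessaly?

Convert departure to UTC: 11:30 AM + 6:00 = 5:30 PM UTC on Nov 24.
Add 9 hours and 22 minutes flight time → 2:52 AM UTC (Nov 25).
Tessaly is UTC+10:00, so local arrival = 2:52 AM + 10:00 = 12:52 PM on Nov 25.
Layover = 5:42 PM − 12:52 PM = 4 hours 50 minutes.

4 hours 50 minutes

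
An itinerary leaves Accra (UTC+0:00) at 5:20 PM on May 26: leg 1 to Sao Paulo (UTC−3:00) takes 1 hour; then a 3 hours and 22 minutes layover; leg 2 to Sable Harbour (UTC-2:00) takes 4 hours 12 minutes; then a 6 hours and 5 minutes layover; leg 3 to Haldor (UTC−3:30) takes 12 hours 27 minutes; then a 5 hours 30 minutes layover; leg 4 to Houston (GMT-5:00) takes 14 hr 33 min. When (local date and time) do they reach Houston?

Accra is at UTC+0, so departure is already 5:20 PM UTC on May 26.
Add 1 hour leg 1 → 6:20 PM UTC.
Add 3 hours 22 minutes layover in Sao Paulo → 9:42 PM UTC.
Add 4 hours and 12 minutes leg 2 → 1:54 AM UTC (May 27).
Add 6 hours and 5 minutes layover in Sable Harbour → 7:59 AM UTC.
Add 12 hours and 27 minutes leg 3 → 8:26 PM UTC.
Add 5 hours and 30 minutes layover in Haldor → 1:56 AM UTC (May 28).
Add 14 hours and 33 minutes leg 4 → 4:29 PM UTC.
Houston is UTC−5:00, so local arrival = 4:29 PM − 5:00 = 11:29 AM on May 28.

11:29 AM on May 28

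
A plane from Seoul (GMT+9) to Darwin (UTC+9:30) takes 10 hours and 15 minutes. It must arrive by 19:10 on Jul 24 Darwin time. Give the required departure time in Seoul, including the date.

08:25 on July 24

Target arrival in UTC: 19:10 − 9:30 = 09:40 on Jul 24.
Subtract 10 hours 15 minutes → departure 23:25 UTC on Jul 23.
Seoul is UTC+9:00: 23:25 + 9:00 = 08:25 on Jul 24.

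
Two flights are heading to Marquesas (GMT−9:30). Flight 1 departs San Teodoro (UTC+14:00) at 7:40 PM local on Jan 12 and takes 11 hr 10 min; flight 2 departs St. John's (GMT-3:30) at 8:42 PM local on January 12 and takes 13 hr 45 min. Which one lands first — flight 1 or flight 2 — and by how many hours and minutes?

the first, by 21 hours 7 minutes

Flight 1 in UTC: 7:40 PM − 14:00 = 5:40 AM on Jan 12.
+11 hours 10 minutes → arrive 4:50 PM UTC on Jan 12.
Flight 2 in UTC: 8:42 PM + 3:30 = 12:12 AM on Jan 13.
+13 hours 45 minutes → arrive 1:57 PM UTC on Jan 13.
Flight 1 lands earlier by 21 hours 7 minutes.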